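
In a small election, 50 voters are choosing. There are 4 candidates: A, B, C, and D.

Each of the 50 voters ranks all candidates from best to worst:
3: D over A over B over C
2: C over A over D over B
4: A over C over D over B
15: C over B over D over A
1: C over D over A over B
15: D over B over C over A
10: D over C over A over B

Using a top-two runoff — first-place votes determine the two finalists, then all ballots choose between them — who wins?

Round 1 first-place votes: A 4, B 0, C 18, D 28. D and C advance.
Runoff: D is ranked above C on 28 ballots, C above D on 22.

D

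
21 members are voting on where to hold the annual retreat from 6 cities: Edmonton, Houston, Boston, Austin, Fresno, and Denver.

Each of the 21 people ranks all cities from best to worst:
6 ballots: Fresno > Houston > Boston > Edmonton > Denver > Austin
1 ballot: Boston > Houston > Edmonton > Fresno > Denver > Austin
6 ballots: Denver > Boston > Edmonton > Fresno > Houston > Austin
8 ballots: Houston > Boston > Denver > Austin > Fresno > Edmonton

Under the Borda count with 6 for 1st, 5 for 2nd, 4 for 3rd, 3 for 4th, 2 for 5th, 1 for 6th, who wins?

Boston

Edmonton: 6×3 + 1×4 + 6×4 + 8×1 = 54
Houston: 6×5 + 1×5 + 6×2 + 8×6 = 95
Boston: 6×4 + 1×6 + 6×5 + 8×5 = 100
Austin: 6×1 + 1×1 + 6×1 + 8×3 = 37
Fresno: 6×6 + 1×3 + 6×3 + 8×2 = 73
Denver: 6×2 + 1×2 + 6×6 + 8×4 = 82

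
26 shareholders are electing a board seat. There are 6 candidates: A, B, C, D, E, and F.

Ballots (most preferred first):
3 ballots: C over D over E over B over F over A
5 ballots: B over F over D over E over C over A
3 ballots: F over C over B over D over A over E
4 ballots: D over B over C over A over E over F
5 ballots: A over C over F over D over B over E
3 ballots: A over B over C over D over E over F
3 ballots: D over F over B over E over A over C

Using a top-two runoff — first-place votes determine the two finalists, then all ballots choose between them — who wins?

D

Round 1 first-place votes: A 8, B 5, C 3, D 7, E 0, F 3. A and D advance.
Runoff: A is ranked above D on 8 ballots, D above A on 18.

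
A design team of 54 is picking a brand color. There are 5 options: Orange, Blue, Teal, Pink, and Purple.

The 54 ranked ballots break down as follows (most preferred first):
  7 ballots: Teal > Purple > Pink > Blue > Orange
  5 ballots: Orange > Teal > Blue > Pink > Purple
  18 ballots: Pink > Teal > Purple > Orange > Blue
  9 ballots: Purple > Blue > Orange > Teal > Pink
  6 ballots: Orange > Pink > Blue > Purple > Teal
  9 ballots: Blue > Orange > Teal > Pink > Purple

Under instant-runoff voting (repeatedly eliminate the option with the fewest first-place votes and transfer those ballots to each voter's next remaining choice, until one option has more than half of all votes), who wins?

Round 1: Orange 11, Blue 9, Teal 7, Pink 18, Purple 9. Teal eliminated.
Round 2: Orange 11, Blue 9, Pink 18, Purple 16. Blue eliminated.
Round 3: Orange 20, Pink 18, Purple 16. Purple eliminated.
Round 4: Orange 29, Pink 25. Orange has a majority (≥28).

Orange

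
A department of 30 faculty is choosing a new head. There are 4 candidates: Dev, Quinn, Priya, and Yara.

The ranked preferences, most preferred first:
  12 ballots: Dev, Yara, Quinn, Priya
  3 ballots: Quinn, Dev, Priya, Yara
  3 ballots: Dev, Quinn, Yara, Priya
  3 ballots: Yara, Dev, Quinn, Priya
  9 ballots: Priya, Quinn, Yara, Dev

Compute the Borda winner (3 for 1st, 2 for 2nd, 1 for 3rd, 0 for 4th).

Dev

Dev: 12×3 + 3×2 + 3×3 + 3×2 + 9×0 = 57
Quinn: 12×1 + 3×3 + 3×2 + 3×1 + 9×2 = 48
Priya: 12×0 + 3×1 + 3×0 + 3×0 + 9×3 = 30
Yara: 12×2 + 3×0 + 3×1 + 3×3 + 9×1 = 45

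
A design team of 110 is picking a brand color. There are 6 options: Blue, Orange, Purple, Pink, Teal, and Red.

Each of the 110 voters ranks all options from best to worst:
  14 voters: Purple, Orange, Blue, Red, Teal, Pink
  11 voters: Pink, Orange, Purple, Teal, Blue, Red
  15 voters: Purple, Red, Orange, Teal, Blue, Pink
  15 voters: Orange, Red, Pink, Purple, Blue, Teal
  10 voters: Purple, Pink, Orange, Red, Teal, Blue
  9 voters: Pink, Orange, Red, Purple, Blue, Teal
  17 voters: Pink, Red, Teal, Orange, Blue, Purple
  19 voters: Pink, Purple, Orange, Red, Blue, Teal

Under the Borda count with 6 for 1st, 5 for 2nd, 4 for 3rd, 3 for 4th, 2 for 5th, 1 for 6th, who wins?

Orange

Blue: 14×4 + 11×2 + 15×2 + 15×2 + 10×1 + 9×2 + 17×2 + 19×2 = 238
Orange: 14×5 + 11×5 + 15×4 + 15×6 + 10×4 + 9×5 + 17×3 + 19×4 = 487
Purple: 14×6 + 11×4 + 15×6 + 15×3 + 10×6 + 9×3 + 17×1 + 19×5 = 462
Pink: 14×1 + 11×6 + 15×1 + 15×4 + 10×5 + 9×6 + 17×6 + 19×6 = 475
Teal: 14×2 + 11×3 + 15×3 + 15×1 + 10×2 + 9×1 + 17×4 + 19×1 = 237
Red: 14×3 + 11×1 + 15×5 + 15×5 + 10×3 + 9×4 + 17×5 + 19×3 = 411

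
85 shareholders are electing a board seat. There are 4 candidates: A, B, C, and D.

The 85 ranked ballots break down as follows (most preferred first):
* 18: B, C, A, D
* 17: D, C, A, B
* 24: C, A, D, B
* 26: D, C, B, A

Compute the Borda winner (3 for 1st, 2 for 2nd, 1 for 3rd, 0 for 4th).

A: 18×1 + 17×1 + 24×2 + 26×0 = 83
B: 18×3 + 17×0 + 24×0 + 26×1 = 80
C: 18×2 + 17×2 + 24×3 + 26×2 = 194
D: 18×0 + 17×3 + 24×1 + 26×3 = 153

C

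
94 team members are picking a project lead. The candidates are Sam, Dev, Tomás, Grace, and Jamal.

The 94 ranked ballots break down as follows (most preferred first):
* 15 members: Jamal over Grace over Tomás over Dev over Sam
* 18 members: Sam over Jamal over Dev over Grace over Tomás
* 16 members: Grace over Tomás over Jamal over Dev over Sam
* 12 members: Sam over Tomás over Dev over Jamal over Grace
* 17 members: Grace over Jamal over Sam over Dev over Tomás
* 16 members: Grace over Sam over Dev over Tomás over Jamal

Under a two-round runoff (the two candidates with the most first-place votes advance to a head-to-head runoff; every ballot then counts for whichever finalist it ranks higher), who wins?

Round 1 first-place votes: Sam 30, Dev 0, Tomás 0, Grace 49, Jamal 15. Grace and Sam advance.
Runoff: Grace is ranked above Sam on 64 ballots, Sam above Grace on 30.

Grace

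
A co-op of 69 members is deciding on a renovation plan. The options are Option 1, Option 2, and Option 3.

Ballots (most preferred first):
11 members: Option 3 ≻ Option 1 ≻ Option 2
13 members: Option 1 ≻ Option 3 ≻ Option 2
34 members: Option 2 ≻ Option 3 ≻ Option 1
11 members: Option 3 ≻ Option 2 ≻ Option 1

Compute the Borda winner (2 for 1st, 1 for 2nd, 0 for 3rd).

Option 1: 11×1 + 13×2 + 34×0 + 11×0 = 37
Option 2: 11×0 + 13×0 + 34×2 + 11×1 = 79
Option 3: 11×2 + 13×1 + 34×1 + 11×2 = 91

Option 3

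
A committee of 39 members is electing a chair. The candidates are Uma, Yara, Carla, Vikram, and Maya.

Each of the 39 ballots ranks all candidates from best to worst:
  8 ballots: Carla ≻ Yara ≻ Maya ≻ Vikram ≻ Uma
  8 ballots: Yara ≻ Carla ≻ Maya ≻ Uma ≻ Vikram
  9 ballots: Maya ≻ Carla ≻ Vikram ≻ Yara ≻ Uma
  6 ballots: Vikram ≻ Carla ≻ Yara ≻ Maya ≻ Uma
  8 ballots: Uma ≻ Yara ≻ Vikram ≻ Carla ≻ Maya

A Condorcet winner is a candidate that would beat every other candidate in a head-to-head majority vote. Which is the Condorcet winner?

Carla vs Uma: 31–8
Carla vs Yara: 23–16
Carla vs Vikram: 25–14
Carla vs Maya: 30–9
Carla beats every other candidate.

Carla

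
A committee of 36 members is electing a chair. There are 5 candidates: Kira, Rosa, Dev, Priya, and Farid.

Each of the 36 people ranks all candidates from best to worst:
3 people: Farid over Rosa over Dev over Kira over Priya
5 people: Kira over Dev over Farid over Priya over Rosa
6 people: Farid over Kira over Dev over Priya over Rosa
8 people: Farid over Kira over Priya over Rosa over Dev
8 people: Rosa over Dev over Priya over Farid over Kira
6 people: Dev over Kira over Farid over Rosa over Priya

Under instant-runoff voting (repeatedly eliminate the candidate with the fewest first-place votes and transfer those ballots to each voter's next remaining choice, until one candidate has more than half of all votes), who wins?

Round 1: Kira 5, Rosa 8, Dev 6, Priya 0, Farid 17. Priya eliminated.
Round 2: Kira 5, Rosa 8, Dev 6, Farid 17. Kira eliminated.
Round 3: Rosa 8, Dev 11, Farid 17. Rosa eliminated.
Round 4: Dev 19, Farid 17. Dev has a majority (≥19).

Dev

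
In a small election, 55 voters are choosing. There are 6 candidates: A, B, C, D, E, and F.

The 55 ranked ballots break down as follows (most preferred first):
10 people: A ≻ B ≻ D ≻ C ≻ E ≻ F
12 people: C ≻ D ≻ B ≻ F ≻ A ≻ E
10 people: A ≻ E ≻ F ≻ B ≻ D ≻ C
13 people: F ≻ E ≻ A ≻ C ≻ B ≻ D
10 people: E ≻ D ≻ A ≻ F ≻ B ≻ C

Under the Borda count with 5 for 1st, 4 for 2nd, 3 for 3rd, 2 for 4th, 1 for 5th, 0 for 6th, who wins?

A: 10×5 + 12×1 + 10×5 + 13×3 + 10×3 = 181
B: 10×4 + 12×3 + 10×2 + 13×1 + 10×1 = 119
C: 10×2 + 12×5 + 10×0 + 13×2 + 10×0 = 106
D: 10×3 + 12×4 + 10×1 + 13×0 + 10×4 = 128
E: 10×1 + 12×0 + 10×4 + 13×4 + 10×5 = 152
F: 10×0 + 12×2 + 10×3 + 13×5 + 10×2 = 139

A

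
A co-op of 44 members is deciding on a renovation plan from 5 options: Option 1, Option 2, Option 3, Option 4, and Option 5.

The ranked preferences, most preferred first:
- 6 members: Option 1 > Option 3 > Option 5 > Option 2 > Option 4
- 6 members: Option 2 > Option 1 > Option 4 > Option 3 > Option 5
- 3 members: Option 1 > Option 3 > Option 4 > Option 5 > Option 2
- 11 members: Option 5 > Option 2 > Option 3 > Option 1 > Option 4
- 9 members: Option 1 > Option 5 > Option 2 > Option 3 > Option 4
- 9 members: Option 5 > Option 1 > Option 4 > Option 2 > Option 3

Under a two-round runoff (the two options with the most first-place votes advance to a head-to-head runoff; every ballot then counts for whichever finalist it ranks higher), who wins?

Option 1

Round 1 first-place votes: Option 1 18, Option 2 6, Option 3 0, Option 4 0, Option 5 20. Option 5 and Option 1 advance.
Runoff: Option 5 is ranked above Option 1 on 20 ballots, Option 1 above Option 5 on 24.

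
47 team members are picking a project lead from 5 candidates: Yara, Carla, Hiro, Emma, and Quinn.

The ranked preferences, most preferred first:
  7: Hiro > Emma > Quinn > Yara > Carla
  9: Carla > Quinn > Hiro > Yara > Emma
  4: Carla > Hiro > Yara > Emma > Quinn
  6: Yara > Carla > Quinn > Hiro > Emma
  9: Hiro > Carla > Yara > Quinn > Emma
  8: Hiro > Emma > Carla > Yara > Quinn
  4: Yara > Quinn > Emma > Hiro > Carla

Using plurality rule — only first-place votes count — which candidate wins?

First-place votes: Yara 10, Carla 13, Hiro 24, Emma 0, Quinn 0.

Hiro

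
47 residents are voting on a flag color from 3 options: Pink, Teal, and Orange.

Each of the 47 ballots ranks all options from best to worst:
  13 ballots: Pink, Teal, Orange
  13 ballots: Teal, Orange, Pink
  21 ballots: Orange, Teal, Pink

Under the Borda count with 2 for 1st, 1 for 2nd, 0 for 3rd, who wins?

Pink: 13×2 + 13×0 + 21×0 = 26
Teal: 13×1 + 13×2 + 21×1 = 60
Orange: 13×0 + 13×1 + 21×2 = 55

Teal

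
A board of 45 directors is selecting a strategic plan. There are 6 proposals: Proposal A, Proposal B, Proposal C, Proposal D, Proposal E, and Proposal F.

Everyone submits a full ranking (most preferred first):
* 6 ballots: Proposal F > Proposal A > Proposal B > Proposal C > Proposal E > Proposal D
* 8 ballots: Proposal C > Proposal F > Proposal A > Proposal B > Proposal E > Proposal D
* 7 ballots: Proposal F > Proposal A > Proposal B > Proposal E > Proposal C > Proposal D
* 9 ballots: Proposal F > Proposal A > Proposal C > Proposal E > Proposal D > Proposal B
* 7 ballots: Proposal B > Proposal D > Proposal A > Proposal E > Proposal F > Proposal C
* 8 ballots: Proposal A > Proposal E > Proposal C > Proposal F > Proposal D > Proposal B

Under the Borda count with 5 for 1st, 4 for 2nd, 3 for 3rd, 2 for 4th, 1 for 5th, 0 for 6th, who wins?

Proposal A: 6×4 + 8×3 + 7×4 + 9×4 + 7×3 + 8×5 = 173
Proposal B: 6×3 + 8×2 + 7×3 + 9×0 + 7×5 + 8×0 = 90
Proposal C: 6×2 + 8×5 + 7×1 + 9×3 + 7×0 + 8×3 = 110
Proposal D: 6×0 + 8×0 + 7×0 + 9×1 + 7×4 + 8×1 = 45
Proposal E: 6×1 + 8×1 + 7×2 + 9×2 + 7×2 + 8×4 = 92
Proposal F: 6×5 + 8×4 + 7×5 + 9×5 + 7×1 + 8×2 = 165

Proposal A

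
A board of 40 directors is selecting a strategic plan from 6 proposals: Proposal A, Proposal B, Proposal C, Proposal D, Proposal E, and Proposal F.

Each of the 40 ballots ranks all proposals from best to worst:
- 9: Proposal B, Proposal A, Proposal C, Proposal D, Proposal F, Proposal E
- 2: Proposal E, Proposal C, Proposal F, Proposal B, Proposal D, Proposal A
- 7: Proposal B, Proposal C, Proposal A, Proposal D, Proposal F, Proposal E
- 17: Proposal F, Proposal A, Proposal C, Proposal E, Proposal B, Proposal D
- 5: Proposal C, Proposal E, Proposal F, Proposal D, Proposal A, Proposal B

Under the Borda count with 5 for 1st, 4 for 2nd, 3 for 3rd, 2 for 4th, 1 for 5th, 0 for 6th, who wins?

Proposal C

Proposal A: 9×4 + 2×0 + 7×3 + 17×4 + 5×1 = 130
Proposal B: 9×5 + 2×2 + 7×5 + 17×1 + 5×0 = 101
Proposal C: 9×3 + 2×4 + 7×4 + 17×3 + 5×5 = 139
Proposal D: 9×2 + 2×1 + 7×2 + 17×0 + 5×2 = 44
Proposal E: 9×0 + 2×5 + 7×0 + 17×2 + 5×4 = 64
Proposal F: 9×1 + 2×3 + 7×1 + 17×5 + 5×3 = 122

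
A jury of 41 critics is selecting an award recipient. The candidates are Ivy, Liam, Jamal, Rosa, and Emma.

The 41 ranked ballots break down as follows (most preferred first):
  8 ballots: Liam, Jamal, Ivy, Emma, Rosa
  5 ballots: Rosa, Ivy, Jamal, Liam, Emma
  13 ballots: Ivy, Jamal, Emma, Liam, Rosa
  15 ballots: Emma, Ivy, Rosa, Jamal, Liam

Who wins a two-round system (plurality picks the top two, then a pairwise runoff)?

Round 1 first-place votes: Ivy 13, Liam 8, Jamal 0, Rosa 5, Emma 15. Emma and Ivy advance.
Runoff: Emma is ranked above Ivy on 15 ballots, Ivy above Emma on 26.

Ivy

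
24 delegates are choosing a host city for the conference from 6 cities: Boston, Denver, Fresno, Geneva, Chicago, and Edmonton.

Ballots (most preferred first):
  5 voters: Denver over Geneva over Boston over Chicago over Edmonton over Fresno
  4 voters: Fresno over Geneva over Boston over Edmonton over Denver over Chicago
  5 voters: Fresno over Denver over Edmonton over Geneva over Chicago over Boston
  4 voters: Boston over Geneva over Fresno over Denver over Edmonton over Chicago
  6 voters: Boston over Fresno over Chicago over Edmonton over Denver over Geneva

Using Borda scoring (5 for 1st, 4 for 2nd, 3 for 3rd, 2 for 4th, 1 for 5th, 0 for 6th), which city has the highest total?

Fresno

Boston: 5×3 + 4×3 + 5×0 + 4×5 + 6×5 = 77
Denver: 5×5 + 4×1 + 5×4 + 4×2 + 6×1 = 63
Fresno: 5×0 + 4×5 + 5×5 + 4×3 + 6×4 = 81
Geneva: 5×4 + 4×4 + 5×2 + 4×4 + 6×0 = 62
Chicago: 5×2 + 4×0 + 5×1 + 4×0 + 6×3 = 33
Edmonton: 5×1 + 4×2 + 5×3 + 4×1 + 6×2 = 44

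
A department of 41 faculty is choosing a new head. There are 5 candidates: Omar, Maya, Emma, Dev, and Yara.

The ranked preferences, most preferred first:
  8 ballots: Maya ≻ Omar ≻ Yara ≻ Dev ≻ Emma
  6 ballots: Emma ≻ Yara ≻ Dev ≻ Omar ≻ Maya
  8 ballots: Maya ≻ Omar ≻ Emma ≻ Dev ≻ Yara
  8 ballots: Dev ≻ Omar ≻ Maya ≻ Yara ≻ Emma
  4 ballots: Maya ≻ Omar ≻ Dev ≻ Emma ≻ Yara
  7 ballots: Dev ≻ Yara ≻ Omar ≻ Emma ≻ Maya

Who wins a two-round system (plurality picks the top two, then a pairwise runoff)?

Dev

Round 1 first-place votes: Omar 0, Maya 20, Emma 6, Dev 15, Yara 0. Maya and Dev advance.
Runoff: Maya is ranked above Dev on 20 ballots, Dev above Maya on 21.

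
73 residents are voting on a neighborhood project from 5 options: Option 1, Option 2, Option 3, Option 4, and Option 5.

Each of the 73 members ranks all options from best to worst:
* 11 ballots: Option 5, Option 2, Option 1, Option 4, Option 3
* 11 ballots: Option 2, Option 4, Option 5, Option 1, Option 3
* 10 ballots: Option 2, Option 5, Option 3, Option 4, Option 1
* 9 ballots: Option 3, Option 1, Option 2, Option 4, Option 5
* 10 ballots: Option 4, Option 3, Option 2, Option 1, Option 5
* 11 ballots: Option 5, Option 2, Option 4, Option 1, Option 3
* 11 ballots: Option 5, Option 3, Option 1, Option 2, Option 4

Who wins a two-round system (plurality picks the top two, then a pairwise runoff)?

Option 2

Round 1 first-place votes: Option 1 0, Option 2 21, Option 3 9, Option 4 10, Option 5 33. Option 5 and Option 2 advance.
Runoff: Option 5 is ranked above Option 2 on 33 ballots, Option 2 above Option 5 on 40.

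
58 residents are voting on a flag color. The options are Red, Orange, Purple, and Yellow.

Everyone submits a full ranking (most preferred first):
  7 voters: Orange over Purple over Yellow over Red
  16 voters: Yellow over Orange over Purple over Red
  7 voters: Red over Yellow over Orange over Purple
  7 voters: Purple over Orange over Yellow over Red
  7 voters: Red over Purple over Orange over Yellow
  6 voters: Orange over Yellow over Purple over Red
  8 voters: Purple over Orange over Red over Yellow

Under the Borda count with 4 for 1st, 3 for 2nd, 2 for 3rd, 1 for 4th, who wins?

Red: 7×1 + 16×1 + 7×4 + 7×1 + 7×4 + 6×1 + 8×2 = 108
Orange: 7×4 + 16×3 + 7×2 + 7×3 + 7×2 + 6×4 + 8×3 = 173
Purple: 7×3 + 16×2 + 7×1 + 7×4 + 7×3 + 6×2 + 8×4 = 153
Yellow: 7×2 + 16×4 + 7×3 + 7×2 + 7×1 + 6×3 + 8×1 = 146

Orange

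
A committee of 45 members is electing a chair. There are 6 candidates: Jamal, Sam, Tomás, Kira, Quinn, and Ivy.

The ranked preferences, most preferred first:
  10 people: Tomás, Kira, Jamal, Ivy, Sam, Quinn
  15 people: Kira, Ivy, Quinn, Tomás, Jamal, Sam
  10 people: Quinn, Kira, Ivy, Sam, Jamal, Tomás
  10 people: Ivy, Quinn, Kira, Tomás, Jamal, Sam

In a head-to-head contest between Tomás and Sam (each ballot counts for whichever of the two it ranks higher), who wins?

Tomás

Tomás is ranked above Sam on 35 ballots; Sam above Tomás on 10.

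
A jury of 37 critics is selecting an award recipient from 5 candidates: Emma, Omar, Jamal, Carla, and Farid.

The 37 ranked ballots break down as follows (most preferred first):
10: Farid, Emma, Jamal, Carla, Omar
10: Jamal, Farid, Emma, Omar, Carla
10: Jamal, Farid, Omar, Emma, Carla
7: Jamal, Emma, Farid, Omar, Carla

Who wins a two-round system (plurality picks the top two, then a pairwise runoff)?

Round 1 first-place votes: Emma 0, Omar 0, Jamal 27, Carla 0, Farid 10. Jamal and Farid advance.
Runoff: Jamal is ranked above Farid on 27 ballots, Farid above Jamal on 10.

Jamal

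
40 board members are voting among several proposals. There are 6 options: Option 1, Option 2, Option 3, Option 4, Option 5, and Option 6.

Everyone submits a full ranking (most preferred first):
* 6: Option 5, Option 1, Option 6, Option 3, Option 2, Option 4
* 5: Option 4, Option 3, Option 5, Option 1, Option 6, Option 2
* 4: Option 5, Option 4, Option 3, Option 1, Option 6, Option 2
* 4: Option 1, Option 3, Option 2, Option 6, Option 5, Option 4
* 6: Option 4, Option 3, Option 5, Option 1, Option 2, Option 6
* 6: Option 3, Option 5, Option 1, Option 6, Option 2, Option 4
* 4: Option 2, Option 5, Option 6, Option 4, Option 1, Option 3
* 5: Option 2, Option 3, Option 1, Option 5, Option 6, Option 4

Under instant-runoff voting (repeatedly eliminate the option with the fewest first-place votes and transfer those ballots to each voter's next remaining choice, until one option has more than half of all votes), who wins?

Option 3

Round 1: Option 1 4, Option 2 9, Option 3 6, Option 4 11, Option 5 10, Option 6 0. Option 6 eliminated.
Round 2: Option 1 4, Option 2 9, Option 3 6, Option 4 11, Option 5 10. Option 1 eliminated.
Round 3: Option 2 9, Option 3 10, Option 4 11, Option 5 10. Option 2 eliminated.
Round 4: Option 3 15, Option 4 11, Option 5 14. Option 4 eliminated.
Round 5: Option 3 26, Option 5 14. Option 3 has a majority (≥21).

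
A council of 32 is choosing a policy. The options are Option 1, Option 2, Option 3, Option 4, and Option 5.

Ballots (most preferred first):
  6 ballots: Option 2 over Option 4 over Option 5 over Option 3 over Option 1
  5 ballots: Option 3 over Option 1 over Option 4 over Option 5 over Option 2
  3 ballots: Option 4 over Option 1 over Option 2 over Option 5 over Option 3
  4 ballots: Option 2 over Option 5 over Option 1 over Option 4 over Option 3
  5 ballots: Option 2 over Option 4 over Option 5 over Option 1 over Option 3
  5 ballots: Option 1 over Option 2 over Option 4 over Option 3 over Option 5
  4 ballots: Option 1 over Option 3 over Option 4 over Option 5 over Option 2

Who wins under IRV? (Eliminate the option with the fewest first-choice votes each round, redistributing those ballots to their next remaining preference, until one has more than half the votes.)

Round 1: Option 1 9, Option 2 15, Option 3 5, Option 4 3, Option 5 0. Option 5 eliminated.
Round 2: Option 1 9, Option 2 15, Option 3 5, Option 4 3. Option 4 eliminated.
Round 3: Option 1 12, Option 2 15, Option 3 5. Option 3 eliminated.
Round 4: Option 1 17, Option 2 15. Option 1 has a majority (≥17).

Option 1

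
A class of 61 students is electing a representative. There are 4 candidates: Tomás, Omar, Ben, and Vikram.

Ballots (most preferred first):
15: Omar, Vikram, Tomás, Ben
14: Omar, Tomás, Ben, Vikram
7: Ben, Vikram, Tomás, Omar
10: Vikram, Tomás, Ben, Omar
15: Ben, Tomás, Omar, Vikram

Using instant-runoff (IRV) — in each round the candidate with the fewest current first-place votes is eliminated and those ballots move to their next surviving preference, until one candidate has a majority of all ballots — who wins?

Ben

Round 1: Tomás 0, Omar 29, Ben 22, Vikram 10. Tomás eliminated.
Round 2: Omar 29, Ben 22, Vikram 10. Vikram eliminated.
Round 3: Omar 29, Ben 32. Ben has a majority (≥31).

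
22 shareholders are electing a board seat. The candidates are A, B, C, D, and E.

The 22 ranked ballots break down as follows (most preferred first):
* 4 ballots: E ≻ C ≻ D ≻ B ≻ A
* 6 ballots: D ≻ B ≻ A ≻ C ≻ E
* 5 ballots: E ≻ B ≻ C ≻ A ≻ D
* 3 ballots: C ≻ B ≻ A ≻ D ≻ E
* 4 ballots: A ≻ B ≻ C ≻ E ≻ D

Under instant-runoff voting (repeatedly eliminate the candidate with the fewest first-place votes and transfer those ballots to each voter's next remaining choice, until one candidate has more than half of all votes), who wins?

Round 1: A 4, B 0, C 3, D 6, E 9. B eliminated.
Round 2: A 4, C 3, D 6, E 9. C eliminated.
Round 3: A 7, D 6, E 9. D eliminated.
Round 4: A 13, E 9. A has a majority (≥12).

A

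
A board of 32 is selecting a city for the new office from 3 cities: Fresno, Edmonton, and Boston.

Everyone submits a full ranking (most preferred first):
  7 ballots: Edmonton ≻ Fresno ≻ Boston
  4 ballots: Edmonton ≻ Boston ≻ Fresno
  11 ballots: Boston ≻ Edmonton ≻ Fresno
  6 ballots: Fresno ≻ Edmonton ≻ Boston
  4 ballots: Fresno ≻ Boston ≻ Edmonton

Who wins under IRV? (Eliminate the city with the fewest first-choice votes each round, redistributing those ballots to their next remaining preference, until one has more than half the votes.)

Round 1: Fresno 10, Edmonton 11, Boston 11. Fresno eliminated.
Round 2: Edmonton 17, Boston 15. Edmonton has a majority (≥17).

Edmonton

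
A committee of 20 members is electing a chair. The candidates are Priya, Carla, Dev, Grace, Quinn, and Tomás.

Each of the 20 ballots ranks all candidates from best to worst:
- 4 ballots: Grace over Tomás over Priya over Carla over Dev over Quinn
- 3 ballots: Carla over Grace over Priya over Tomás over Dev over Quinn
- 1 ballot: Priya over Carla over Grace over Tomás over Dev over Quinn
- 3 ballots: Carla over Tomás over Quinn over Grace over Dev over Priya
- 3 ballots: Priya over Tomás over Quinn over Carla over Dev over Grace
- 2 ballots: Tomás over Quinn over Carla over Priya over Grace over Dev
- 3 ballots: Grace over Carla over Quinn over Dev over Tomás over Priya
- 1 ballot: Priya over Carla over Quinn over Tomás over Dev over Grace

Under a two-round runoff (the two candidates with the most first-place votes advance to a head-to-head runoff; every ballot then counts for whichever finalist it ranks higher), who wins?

Round 1 first-place votes: Priya 5, Carla 6, Dev 0, Grace 7, Quinn 0, Tomás 2. Grace and Carla advance.
Runoff: Grace is ranked above Carla on 7 ballots, Carla above Grace on 13.

Carla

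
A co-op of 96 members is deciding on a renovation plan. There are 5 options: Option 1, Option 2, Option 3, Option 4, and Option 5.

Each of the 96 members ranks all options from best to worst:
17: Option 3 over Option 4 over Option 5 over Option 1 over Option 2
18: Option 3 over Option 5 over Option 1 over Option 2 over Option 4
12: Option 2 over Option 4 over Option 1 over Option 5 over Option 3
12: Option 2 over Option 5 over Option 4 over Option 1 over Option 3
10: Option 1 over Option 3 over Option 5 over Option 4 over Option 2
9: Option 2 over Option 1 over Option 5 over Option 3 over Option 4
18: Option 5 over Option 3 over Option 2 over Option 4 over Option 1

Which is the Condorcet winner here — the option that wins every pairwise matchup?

Option 5 vs Option 1: 65–31
Option 5 vs Option 2: 63–33
Option 5 vs Option 3: 51–45
Option 5 vs Option 4: 67–29
Option 5 beats every other option.

Option 5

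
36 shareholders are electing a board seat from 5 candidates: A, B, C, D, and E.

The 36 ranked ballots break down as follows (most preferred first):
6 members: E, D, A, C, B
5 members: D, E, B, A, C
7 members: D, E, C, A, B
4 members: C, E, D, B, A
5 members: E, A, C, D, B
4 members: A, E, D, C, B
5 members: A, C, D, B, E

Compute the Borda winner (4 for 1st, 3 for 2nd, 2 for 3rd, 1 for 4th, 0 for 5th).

E

A: 6×2 + 5×1 + 7×1 + 4×0 + 5×3 + 4×4 + 5×4 = 75
B: 6×0 + 5×2 + 7×0 + 4×1 + 5×0 + 4×0 + 5×1 = 19
C: 6×1 + 5×0 + 7×2 + 4×4 + 5×2 + 4×1 + 5×3 = 65
D: 6×3 + 5×4 + 7×4 + 4×2 + 5×1 + 4×2 + 5×2 = 97
E: 6×4 + 5×3 + 7×3 + 4×3 + 5×4 + 4×3 + 5×0 = 104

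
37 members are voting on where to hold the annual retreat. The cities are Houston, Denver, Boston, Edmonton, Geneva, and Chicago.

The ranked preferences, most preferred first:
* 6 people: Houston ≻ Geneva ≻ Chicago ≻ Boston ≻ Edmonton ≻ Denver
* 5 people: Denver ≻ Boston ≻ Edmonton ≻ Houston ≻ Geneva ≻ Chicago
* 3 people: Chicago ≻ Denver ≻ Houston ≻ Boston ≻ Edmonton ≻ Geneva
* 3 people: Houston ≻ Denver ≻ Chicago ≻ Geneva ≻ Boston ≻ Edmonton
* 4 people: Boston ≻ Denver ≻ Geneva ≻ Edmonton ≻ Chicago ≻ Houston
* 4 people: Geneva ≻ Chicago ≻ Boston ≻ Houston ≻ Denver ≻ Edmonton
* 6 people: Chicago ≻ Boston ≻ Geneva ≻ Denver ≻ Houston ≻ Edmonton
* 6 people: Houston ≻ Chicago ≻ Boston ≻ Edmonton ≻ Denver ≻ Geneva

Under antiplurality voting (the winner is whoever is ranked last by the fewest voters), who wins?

Last-place votes: Houston 4, Denver 6, Boston 0, Edmonton 13, Geneva 9, Chicago 5.

Boston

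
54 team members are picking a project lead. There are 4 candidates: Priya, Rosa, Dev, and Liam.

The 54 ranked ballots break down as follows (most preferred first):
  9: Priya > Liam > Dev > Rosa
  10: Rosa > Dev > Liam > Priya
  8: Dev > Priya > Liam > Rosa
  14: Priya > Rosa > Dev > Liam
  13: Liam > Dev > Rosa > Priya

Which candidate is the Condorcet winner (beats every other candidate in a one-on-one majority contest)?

Dev vs Priya: 31–23
Dev vs Rosa: 30–24
Dev vs Liam: 32–22
Dev beats every other candidate.

Dev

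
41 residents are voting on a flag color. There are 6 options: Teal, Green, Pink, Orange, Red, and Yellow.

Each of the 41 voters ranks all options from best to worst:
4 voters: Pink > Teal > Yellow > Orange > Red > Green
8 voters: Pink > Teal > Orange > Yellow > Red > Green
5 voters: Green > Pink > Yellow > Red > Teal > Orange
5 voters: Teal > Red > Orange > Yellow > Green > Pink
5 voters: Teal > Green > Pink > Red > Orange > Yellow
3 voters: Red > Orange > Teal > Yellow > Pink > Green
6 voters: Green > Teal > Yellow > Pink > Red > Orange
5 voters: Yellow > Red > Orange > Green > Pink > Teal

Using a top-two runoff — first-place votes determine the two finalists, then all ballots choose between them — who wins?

Round 1 first-place votes: Teal 10, Green 11, Pink 12, Orange 0, Red 3, Yellow 5. Pink and Green advance.
Runoff: Pink is ranked above Green on 15 ballots, Green above Pink on 26.

Green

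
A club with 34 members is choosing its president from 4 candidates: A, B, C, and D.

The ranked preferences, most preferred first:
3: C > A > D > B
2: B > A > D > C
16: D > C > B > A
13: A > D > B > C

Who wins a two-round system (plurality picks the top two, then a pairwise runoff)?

A

Round 1 first-place votes: A 13, B 2, C 3, D 16. D and A advance.
Runoff: D is ranked above A on 16 ballots, A above D on 18.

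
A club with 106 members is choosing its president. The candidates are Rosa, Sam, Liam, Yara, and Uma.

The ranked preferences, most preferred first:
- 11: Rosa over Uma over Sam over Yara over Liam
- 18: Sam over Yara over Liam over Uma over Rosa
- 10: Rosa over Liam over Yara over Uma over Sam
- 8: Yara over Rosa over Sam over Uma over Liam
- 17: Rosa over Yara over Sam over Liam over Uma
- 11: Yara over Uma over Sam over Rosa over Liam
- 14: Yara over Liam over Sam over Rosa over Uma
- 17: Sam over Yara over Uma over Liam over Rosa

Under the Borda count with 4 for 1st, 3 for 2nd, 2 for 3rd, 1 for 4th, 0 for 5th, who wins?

Yara

Rosa: 11×4 + 18×0 + 10×4 + 8×3 + 17×4 + 11×1 + 14×1 + 17×0 = 201
Sam: 11×2 + 18×4 + 10×0 + 8×2 + 17×2 + 11×2 + 14×2 + 17×4 = 262
Liam: 11×0 + 18×2 + 10×3 + 8×0 + 17×1 + 11×0 + 14×3 + 17×1 = 142
Yara: 11×1 + 18×3 + 10×2 + 8×4 + 17×3 + 11×4 + 14×4 + 17×3 = 319
Uma: 11×3 + 18×1 + 10×1 + 8×1 + 17×0 + 11×3 + 14×0 + 17×2 = 136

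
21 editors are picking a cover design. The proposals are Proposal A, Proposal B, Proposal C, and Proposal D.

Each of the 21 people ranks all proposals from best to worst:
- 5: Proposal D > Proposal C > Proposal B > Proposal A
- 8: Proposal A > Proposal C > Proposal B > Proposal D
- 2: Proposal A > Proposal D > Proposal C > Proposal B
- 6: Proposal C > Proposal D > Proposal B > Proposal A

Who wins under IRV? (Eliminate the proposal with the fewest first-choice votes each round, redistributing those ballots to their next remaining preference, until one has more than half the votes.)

Proposal C

Round 1: Proposal A 10, Proposal B 0, Proposal C 6, Proposal D 5. Proposal B eliminated.
Round 2: Proposal A 10, Proposal C 6, Proposal D 5. Proposal D eliminated.
Round 3: Proposal A 10, Proposal C 11. Proposal C has a majority (≥11).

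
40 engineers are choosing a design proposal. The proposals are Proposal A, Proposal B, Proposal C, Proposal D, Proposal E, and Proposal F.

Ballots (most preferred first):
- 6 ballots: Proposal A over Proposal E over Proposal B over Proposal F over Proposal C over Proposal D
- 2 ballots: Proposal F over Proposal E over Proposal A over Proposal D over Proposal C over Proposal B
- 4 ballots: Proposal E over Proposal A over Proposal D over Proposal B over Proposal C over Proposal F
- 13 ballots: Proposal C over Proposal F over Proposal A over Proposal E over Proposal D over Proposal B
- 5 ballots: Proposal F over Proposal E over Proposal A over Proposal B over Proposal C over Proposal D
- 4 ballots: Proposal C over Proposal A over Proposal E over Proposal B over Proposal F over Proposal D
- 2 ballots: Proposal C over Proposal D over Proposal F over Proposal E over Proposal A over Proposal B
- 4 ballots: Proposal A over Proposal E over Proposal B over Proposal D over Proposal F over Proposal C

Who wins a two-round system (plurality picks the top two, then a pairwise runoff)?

Round 1 first-place votes: Proposal A 10, Proposal B 0, Proposal C 19, Proposal D 0, Proposal E 4, Proposal F 7. Proposal C and Proposal A advance.
Runoff: Proposal C is ranked above Proposal A on 19 ballots, Proposal A above Proposal C on 21.

Proposal A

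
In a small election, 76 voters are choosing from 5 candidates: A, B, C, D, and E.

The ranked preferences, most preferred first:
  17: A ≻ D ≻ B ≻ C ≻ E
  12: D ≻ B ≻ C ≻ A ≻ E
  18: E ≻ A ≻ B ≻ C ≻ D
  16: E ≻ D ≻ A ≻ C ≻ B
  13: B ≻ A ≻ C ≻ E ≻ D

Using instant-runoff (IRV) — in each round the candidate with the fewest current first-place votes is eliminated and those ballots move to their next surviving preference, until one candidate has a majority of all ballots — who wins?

B

Round 1: A 17, B 13, C 0, D 12, E 34. C eliminated.
Round 2: A 17, B 13, D 12, E 34. D eliminated.
Round 3: A 17, B 25, E 34. A eliminated.
Round 4: B 42, E 34. B has a majority (≥39).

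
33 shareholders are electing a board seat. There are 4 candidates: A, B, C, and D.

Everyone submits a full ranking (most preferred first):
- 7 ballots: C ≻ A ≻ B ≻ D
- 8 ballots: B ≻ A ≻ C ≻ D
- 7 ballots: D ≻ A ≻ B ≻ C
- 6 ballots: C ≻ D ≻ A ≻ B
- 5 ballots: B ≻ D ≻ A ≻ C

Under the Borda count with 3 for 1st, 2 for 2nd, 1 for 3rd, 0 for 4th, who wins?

A: 7×2 + 8×2 + 7×2 + 6×1 + 5×1 = 55
B: 7×1 + 8×3 + 7×1 + 6×0 + 5×3 = 53
C: 7×3 + 8×1 + 7×0 + 6×3 + 5×0 = 47
D: 7×0 + 8×0 + 7×3 + 6×2 + 5×2 = 43

A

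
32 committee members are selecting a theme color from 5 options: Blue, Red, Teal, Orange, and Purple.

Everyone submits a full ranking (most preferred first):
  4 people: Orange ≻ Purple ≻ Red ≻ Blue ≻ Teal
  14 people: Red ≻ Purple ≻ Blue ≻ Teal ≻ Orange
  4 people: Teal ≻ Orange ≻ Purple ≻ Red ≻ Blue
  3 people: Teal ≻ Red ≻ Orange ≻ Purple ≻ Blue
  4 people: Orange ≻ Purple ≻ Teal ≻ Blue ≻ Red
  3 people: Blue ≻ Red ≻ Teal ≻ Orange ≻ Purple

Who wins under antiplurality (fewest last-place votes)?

Purple

Last-place votes: Blue 7, Red 4, Teal 4, Orange 14, Purple 3.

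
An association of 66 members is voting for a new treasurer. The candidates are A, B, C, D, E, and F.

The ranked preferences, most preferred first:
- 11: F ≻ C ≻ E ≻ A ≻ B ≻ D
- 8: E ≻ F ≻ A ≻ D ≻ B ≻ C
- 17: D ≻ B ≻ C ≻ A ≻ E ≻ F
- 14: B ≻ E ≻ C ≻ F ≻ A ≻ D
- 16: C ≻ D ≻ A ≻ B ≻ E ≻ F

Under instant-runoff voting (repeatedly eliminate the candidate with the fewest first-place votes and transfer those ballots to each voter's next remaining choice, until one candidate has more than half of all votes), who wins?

Round 1: A 0, B 14, C 16, D 17, E 8, F 11. A eliminated.
Round 2: B 14, C 16, D 17, E 8, F 11. E eliminated.
Round 3: B 14, C 16, D 17, F 19. B eliminated.
Round 4: C 30, D 17, F 19. D eliminated.
Round 5: C 47, F 19. C has a majority (≥34).

C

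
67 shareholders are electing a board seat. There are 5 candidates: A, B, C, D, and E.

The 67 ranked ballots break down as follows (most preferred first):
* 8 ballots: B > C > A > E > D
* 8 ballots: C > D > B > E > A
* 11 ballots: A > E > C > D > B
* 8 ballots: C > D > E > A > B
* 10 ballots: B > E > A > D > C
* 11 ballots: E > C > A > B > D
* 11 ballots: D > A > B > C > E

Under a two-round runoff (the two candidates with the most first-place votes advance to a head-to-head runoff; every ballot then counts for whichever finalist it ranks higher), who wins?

Round 1 first-place votes: A 11, B 18, C 16, D 11, E 11. B and C advance.
Runoff: B is ranked above C on 29 ballots, C above B on 38.

C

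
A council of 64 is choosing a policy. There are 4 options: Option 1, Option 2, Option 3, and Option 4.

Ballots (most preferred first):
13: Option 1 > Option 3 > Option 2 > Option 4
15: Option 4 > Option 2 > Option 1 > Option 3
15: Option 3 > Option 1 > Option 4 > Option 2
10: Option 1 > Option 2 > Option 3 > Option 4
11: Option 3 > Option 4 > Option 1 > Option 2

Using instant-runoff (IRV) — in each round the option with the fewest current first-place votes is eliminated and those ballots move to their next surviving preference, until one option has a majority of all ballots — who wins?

Option 1

Round 1: Option 1 23, Option 2 0, Option 3 26, Option 4 15. Option 2 eliminated.
Round 2: Option 1 23, Option 3 26, Option 4 15. Option 4 eliminated.
Round 3: Option 1 38, Option 3 26. Option 1 has a majority (≥33).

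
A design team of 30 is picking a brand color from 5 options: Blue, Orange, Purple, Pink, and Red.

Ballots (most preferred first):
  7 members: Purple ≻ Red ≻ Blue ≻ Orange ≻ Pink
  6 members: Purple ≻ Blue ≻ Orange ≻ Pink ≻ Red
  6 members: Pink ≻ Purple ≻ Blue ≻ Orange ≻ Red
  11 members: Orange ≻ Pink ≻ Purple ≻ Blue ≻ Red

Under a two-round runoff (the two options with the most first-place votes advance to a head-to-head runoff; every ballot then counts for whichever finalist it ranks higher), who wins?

Purple

Round 1 first-place votes: Blue 0, Orange 11, Purple 13, Pink 6, Red 0. Purple and Orange advance.
Runoff: Purple is ranked above Orange on 19 ballots, Orange above Purple on 11.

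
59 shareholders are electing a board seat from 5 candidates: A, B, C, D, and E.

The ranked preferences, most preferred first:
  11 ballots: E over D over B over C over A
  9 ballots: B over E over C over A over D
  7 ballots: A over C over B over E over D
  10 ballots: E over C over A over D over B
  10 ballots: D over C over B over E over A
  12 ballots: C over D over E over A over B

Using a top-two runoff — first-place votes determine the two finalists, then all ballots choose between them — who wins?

E

Round 1 first-place votes: A 7, B 9, C 12, D 10, E 21. E and C advance.
Runoff: E is ranked above C on 30 ballots, C above E on 29.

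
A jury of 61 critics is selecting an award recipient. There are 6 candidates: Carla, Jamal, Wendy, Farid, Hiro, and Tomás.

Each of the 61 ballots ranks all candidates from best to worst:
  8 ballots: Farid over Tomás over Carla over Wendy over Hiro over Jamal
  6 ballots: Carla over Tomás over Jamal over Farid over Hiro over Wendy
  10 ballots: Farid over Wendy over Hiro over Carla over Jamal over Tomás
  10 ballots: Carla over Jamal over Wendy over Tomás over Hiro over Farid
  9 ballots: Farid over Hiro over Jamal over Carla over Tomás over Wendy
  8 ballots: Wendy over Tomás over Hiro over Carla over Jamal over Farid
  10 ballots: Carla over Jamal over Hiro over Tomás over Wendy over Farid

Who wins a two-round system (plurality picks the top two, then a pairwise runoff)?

Carla

Round 1 first-place votes: Carla 26, Jamal 0, Wendy 8, Farid 27, Hiro 0, Tomás 0. Farid and Carla advance.
Runoff: Farid is ranked above Carla on 27 ballots, Carla above Farid on 34.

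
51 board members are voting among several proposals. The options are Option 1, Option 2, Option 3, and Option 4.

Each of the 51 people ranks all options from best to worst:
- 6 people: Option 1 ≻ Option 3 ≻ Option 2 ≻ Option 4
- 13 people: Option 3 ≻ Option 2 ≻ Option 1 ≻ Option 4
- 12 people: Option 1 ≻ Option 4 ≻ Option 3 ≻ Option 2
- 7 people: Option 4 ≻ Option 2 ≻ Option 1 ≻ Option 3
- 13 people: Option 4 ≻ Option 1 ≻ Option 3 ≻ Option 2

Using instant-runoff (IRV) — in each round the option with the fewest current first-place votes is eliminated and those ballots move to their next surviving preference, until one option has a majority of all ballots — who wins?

Option 1

Round 1: Option 1 18, Option 2 0, Option 3 13, Option 4 20. Option 2 eliminated.
Round 2: Option 1 18, Option 3 13, Option 4 20. Option 3 eliminated.
Round 3: Option 1 31, Option 4 20. Option 1 has a majority (≥26).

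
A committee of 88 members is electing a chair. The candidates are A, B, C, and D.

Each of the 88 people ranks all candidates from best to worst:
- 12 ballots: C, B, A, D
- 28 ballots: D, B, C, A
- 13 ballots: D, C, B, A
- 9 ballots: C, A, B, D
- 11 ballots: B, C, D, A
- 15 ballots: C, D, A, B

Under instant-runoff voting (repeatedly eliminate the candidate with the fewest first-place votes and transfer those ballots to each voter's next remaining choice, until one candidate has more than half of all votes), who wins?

Round 1: A 0, B 11, C 36, D 41. A eliminated.
Round 2: B 11, C 36, D 41. B eliminated.
Round 3: C 47, D 41. C has a majority (≥45).

C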